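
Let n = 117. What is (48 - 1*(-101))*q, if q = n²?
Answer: 2039661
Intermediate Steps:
q = 13689 (q = 117² = 13689)
(48 - 1*(-101))*q = (48 - 1*(-101))*13689 = (48 + 101)*13689 = 149*13689 = 2039661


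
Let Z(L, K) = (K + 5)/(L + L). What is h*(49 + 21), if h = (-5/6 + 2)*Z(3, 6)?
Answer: 2695/18 ≈ 149.72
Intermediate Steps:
Z(L, K) = (5 + K)/(2*L) (Z(L, K) = (5 + K)/((2*L)) = (5 + K)*(1/(2*L)) = (5 + K)/(2*L))
h = 77/36 (h = (-5/6 + 2)*((½)*(5 + 6)/3) = (-5*⅙ + 2)*((½)*(⅓)*11) = (-⅚ + 2)*(11/6) = (7/6)*(11/6) = 77/36 ≈ 2.1389)
h*(49 + 21) = 77*(49 + 21)/36 = (77/36)*70 = 2695/18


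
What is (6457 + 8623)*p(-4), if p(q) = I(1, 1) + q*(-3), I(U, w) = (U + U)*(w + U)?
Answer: 241280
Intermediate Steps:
I(U, w) = 2*U*(U + w) (I(U, w) = (2*U)*(U + w) = 2*U*(U + w))
p(q) = 4 - 3*q (p(q) = 2*1*(1 + 1) + q*(-3) = 2*1*2 - 3*q = 4 - 3*q)
(6457 + 8623)*p(-4) = (6457 + 8623)*(4 - 3*(-4)) = 15080*(4 + 12) = 15080*16 = 241280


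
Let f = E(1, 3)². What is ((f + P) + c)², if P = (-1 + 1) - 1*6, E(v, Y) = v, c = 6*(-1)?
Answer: 121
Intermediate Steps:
c = -6
P = -6 (P = 0 - 6 = -6)
f = 1 (f = 1² = 1)
((f + P) + c)² = ((1 - 6) - 6)² = (-5 - 6)² = (-11)² = 121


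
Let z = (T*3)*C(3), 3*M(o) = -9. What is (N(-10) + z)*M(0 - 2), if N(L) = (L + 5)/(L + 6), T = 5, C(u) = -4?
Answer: 705/4 ≈ 176.25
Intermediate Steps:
M(o) = -3 (M(o) = (1/3)*(-9) = -3)
N(L) = (5 + L)/(6 + L)
z = -60 (z = (5*3)*(-4) = 15*(-4) = -60)
(N(-10) + z)*M(0 - 2) = ((5 - 10)/(6 - 10) - 60)*(-3) = (-5/(-4) - 60)*(-3) = (-1/4*(-5) - 60)*(-3) = (5/4 - 60)*(-3) = -235/4*(-3) = 705/4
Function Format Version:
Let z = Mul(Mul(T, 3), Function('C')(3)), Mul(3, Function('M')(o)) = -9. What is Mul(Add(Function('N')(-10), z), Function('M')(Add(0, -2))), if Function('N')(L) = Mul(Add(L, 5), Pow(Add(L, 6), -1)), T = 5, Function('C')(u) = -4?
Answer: Rational(705, 4) ≈ 176.25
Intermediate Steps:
Function('M')(o) = -3 (Function('M')(o) = Mul(Rational(1, 3), -9) = -3)
Function('N')(L) = Mul(Pow(Add(6, L), -1), Add(5, L)) (Function('N')(L) = Mul(Add(5, L), Pow(Add(6, L), -1)) = Mul(Pow(Add(6, L), -1), Add(5, L)))
z = -60 (z = Mul(Mul(5, 3), -4) = Mul(15, -4) = -60)
Mul(Add(Function('N')(-10), z), Function('M')(Add(0, -2))) = Mul(Add(Mul(Pow(Add(6, -10), -1), Add(5, -10)), -60), -3) = Mul(Add(Mul(Pow(-4, -1), -5), -60), -3) = Mul(Add(Mul(Rational(-1, 4), -5), -60), -3) = Mul(Add(Rational(5, 4), -60), -3) = Mul(Rational(-235, 4), -3) = Rational(705, 4)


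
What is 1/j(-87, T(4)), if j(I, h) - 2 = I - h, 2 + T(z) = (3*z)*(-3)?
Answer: -1/47 ≈ -0.021277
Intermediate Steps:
T(z) = -2 - 9*z (T(z) = -2 + (3*z)*(-3) = -2 - 9*z)
j(I, h) = 2 + I - h (j(I, h) = 2 + (I - h) = 2 + I - h)
1/j(-87, T(4)) = 1/(2 - 87 - (-2 - 9*4)) = 1/(2 - 87 - (-2 - 36)) = 1/(2 - 87 - 1*(-38)) = 1/(2 - 87 + 38) = 1/(-47) = -1/47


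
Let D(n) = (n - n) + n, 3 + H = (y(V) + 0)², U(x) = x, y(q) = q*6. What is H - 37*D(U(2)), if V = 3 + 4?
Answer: 1687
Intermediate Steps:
V = 7
y(q) = 6*q
H = 1761 (H = -3 + (6*7 + 0)² = -3 + (42 + 0)² = -3 + 42² = -3 + 1764 = 1761)
D(n) = n (D(n) = 0 + n = n)
H - 37*D(U(2)) = 1761 - 37*2 = 1761 - 74 = 1687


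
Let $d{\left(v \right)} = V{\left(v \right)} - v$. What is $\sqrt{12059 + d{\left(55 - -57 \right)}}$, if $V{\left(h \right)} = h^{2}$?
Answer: $\sqrt{24491} \approx 156.5$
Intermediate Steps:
$d{\left(v \right)} = v^{2} - v$
$\sqrt{12059 + d{\left(55 - -57 \right)}} = \sqrt{12059 + \left(55 - -57\right) \left(-1 + \left(55 - -57\right)\right)} = \sqrt{12059 + \left(55 + 57\right) \left(-1 + \left(55 + 57\right)\right)} = \sqrt{12059 + 112 \left(-1 + 112\right)} = \sqrt{12059 + 112 \cdot 111} = \sqrt{12059 + 12432} = \sqrt{24491}$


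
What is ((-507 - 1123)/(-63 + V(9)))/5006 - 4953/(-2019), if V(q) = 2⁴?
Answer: 194773786/79172393 ≈ 2.4601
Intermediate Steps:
V(q) = 16
((-507 - 1123)/(-63 + V(9)))/5006 - 4953/(-2019) = ((-507 - 1123)/(-63 + 16))/5006 - 4953/(-2019) = -1630/(-47)*(1/5006) - 4953*(-1/2019) = -1630*(-1/47)*(1/5006) + 1651/673 = (1630/47)*(1/5006) + 1651/673 = 815/117641 + 1651/673 = 194773786/79172393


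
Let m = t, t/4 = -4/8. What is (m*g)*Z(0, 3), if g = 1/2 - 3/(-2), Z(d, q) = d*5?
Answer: 0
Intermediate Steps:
Z(d, q) = 5*d
t = -2 (t = 4*(-4/8) = 4*(-4*⅛) = 4*(-½) = -2)
m = -2
g = 2 (g = 1*(½) - 3*(-½) = ½ + 3/2 = 2)
(m*g)*Z(0, 3) = (-2*2)*(5*0) = -4*0 = 0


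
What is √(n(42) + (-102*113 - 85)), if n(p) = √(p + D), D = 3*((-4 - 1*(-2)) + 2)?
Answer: √(-11611 + √42) ≈ 107.72*I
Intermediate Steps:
D = 0 (D = 3*((-4 + 2) + 2) = 3*(-2 + 2) = 3*0 = 0)
n(p) = √p (n(p) = √(p + 0) = √p)
√(n(42) + (-102*113 - 85)) = √(√42 + (-102*113 - 85)) = √(√42 + (-11526 - 85)) = √(√42 - 11611) = √(-11611 + √42)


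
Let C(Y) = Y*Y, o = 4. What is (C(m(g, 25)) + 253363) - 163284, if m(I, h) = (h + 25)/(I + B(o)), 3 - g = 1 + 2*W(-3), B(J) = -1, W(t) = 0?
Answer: 92579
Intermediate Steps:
g = 2 (g = 3 - (1 + 2*0) = 3 - (1 + 0) = 3 - 1*1 = 3 - 1 = 2)
m(I, h) = (25 + h)/(-1 + I) (m(I, h) = (h + 25)/(I - 1) = (25 + h)/(-1 + I))
C(Y) = Y²
(C(m(g, 25)) + 253363) - 163284 = (((25 + 25)/(-1 + 2))² + 253363) - 163284 = ((50/1)² + 253363) - 163284 = ((1*50)² + 253363) - 163284 = (50² + 253363) - 163284 = (2500 + 253363) - 163284 = 255863 - 163284 = 92579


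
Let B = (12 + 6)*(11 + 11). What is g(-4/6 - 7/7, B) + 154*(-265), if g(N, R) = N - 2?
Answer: -122441/3 ≈ -40814.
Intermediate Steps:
B = 396 (B = 18*22 = 396)
g(N, R) = -2 + N
g(-4/6 - 7/7, B) + 154*(-265) = (-2 + (-4/6 - 7/7)) + 154*(-265) = (-2 + (-4*1/6 - 7*1/7)) - 40810 = (-2 + (-2/3 - 1)) - 40810 = (-2 - 5/3) - 40810 = -11/3 - 40810 = -122441/3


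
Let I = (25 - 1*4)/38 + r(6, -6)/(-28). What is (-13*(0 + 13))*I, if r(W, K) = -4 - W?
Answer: -20449/133 ≈ -153.75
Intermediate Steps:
I = 121/133 (I = (25 - 1*4)/38 + (-4 - 1*6)/(-28) = (25 - 4)*(1/38) + (-4 - 6)*(-1/28) = 21*(1/38) - 10*(-1/28) = 21/38 + 5/14 = 121/133 ≈ 0.90977)
(-13*(0 + 13))*I = -13*(0 + 13)*(121/133) = -13*13*(121/133) = -169*121/133 = -20449/133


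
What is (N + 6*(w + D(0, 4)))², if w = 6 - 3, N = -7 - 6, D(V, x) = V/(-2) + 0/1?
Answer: 25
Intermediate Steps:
D(V, x) = -V/2 (D(V, x) = V*(-½) + 0*1 = -V/2 + 0 = -V/2)
N = -13
w = 3
(N + 6*(w + D(0, 4)))² = (-13 + 6*(3 - ½*0))² = (-13 + 6*(3 + 0))² = (-13 + 6*3)² = (-13 + 18)² = 5² = 25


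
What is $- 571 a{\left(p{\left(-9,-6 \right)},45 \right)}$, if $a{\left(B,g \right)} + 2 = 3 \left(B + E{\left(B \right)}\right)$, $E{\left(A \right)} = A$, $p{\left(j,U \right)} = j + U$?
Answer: $52532$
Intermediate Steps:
$p{\left(j,U \right)} = U + j$
$a{\left(B,g \right)} = -2 + 6 B$ ($a{\left(B,g \right)} = -2 + 3 \left(B + B\right) = -2 + 3 \cdot 2 B = -2 + 6 B$)
$- 571 a{\left(p{\left(-9,-6 \right)},45 \right)} = - 571 \left(-2 + 6 \left(-6 - 9\right)\right) = - 571 \left(-2 + 6 \left(-15\right)\right) = - 571 \left(-2 - 90\right) = \left(-571\right) \left(-92\right) = 52532$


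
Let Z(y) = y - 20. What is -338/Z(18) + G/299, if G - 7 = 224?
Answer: 50762/299 ≈ 169.77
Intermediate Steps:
Z(y) = -20 + y
G = 231 (G = 7 + 224 = 231)
-338/Z(18) + G/299 = -338/(-20 + 18) + 231/299 = -338/(-2) + 231*(1/299) = -338*(-½) + 231/299 = 169 + 231/299 = 50762/299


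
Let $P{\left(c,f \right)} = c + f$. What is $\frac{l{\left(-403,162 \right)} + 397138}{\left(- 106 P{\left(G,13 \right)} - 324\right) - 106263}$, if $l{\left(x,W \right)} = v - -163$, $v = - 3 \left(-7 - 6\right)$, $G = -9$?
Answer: $- \frac{397340}{107011} \approx -3.7131$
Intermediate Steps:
$v = 39$ ($v = \left(-3\right) \left(-13\right) = 39$)
$l{\left(x,W \right)} = 202$ ($l{\left(x,W \right)} = 39 - -163 = 39 + 163 = 202$)
$\frac{l{\left(-403,162 \right)} + 397138}{\left(- 106 P{\left(G,13 \right)} - 324\right) - 106263} = \frac{202 + 397138}{\left(- 106 \left(-9 + 13\right) - 324\right) - 106263} = \frac{397340}{\left(\left(-106\right) 4 - 324\right) - 106263} = \frac{397340}{\left(-424 - 324\right) - 106263} = \frac{397340}{-748 - 106263} = \frac{397340}{-107011} = 397340 \left(- \frac{1}{107011}\right) = - \frac{397340}{107011}$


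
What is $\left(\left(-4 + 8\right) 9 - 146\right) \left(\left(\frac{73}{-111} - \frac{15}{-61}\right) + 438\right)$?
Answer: $- \frac{325920100}{6771} \approx -48135.0$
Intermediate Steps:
$\left(\left(-4 + 8\right) 9 - 146\right) \left(\left(\frac{73}{-111} - \frac{15}{-61}\right) + 438\right) = \left(4 \cdot 9 - 146\right) \left(\left(73 \left(- \frac{1}{111}\right) - - \frac{15}{61}\right) + 438\right) = \left(36 - 146\right) \left(\left(- \frac{73}{111} + \frac{15}{61}\right) + 438\right) = - 110 \left(- \frac{2788}{6771} + 438\right) = \left(-110\right) \frac{2962910}{6771} = - \frac{325920100}{6771}$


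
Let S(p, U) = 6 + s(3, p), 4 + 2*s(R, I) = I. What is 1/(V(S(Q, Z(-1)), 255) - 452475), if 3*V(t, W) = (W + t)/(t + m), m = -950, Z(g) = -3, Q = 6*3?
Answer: -2811/1271907493 ≈ -2.2101e-6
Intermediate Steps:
Q = 18
s(R, I) = -2 + I/2
S(p, U) = 4 + p/2 (S(p, U) = 6 + (-2 + p/2) = 4 + p/2)
V(t, W) = (W + t)/(3*(-950 + t)) (V(t, W) = ((W + t)/(t - 950))/3 = ((W + t)/(-950 + t))/3 = (W + t)/(3*(-950 + t)))
1/(V(S(Q, Z(-1)), 255) - 452475) = 1/((255 + (4 + (½)*18))/(3*(-950 + (4 + (½)*18))) - 452475) = 1/((255 + (4 + 9))/(3*(-950 + (4 + 9))) - 452475) = 1/((255 + 13)/(3*(-950 + 13)) - 452475) = 1/((⅓)*268/(-937) - 452475) = 1/((⅓)*(-1/937)*268 - 452475) = 1/(-268/2811 - 452475) = 1/(-1271907493/2811) = -2811/1271907493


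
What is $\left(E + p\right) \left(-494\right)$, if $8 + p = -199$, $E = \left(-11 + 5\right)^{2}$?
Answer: $84474$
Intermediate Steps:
$E = 36$ ($E = \left(-6\right)^{2} = 36$)
$p = -207$ ($p = -8 - 199 = -207$)
$\left(E + p\right) \left(-494\right) = \left(36 - 207\right) \left(-494\right) = \left(-171\right) \left(-494\right) = 84474$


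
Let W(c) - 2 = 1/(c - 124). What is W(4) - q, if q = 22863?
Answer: -2743321/120 ≈ -22861.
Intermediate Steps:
W(c) = 2 + 1/(-124 + c) (W(c) = 2 + 1/(c - 124) = 2 + 1/(-124 + c))
W(4) - q = (-247 + 2*4)/(-124 + 4) - 1*22863 = (-247 + 8)/(-120) - 22863 = -1/120*(-239) - 22863 = 239/120 - 22863 = -2743321/120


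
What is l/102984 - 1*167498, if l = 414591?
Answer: -5749733147/34328 ≈ -1.6749e+5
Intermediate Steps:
l/102984 - 1*167498 = 414591/102984 - 1*167498 = 414591*(1/102984) - 167498 = 138197/34328 - 167498 = -5749733147/34328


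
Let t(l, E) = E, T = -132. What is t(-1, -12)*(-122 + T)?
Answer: 3048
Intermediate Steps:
t(-1, -12)*(-122 + T) = -12*(-122 - 132) = -12*(-254) = 3048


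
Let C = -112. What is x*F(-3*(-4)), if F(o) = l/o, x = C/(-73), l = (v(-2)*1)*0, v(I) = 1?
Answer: 0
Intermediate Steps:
l = 0 (l = (1*1)*0 = 1*0 = 0)
x = 112/73 (x = -112/(-73) = -112*(-1/73) = 112/73 ≈ 1.5342)
F(o) = 0 (F(o) = 0/o = 0)
x*F(-3*(-4)) = (112/73)*0 = 0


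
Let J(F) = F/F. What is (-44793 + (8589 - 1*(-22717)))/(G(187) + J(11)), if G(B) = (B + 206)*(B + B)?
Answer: -13487/146983 ≈ -0.091759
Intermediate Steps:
G(B) = 2*B*(206 + B) (G(B) = (206 + B)*(2*B) = 2*B*(206 + B))
J(F) = 1
(-44793 + (8589 - 1*(-22717)))/(G(187) + J(11)) = (-44793 + (8589 - 1*(-22717)))/(2*187*(206 + 187) + 1) = (-44793 + (8589 + 22717))/(2*187*393 + 1) = (-44793 + 31306)/(146982 + 1) = -13487/146983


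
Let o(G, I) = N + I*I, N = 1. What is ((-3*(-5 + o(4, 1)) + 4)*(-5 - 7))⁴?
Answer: 592240896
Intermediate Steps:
o(G, I) = 1 + I² (o(G, I) = 1 + I*I = 1 + I²)
((-3*(-5 + o(4, 1)) + 4)*(-5 - 7))⁴ = ((-3*(-5 + (1 + 1²)) + 4)*(-5 - 7))⁴ = ((-3*(-5 + (1 + 1)) + 4)*(-12))⁴ = ((-3*(-5 + 2) + 4)*(-12))⁴ = ((-3*(-3) + 4)*(-12))⁴ = ((9 + 4)*(-12))⁴ = (13*(-12))⁴ = (-156)⁴ = 592240896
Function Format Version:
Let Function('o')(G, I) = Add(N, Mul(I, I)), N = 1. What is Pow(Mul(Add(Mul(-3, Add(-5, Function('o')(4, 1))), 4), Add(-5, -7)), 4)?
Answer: 592240896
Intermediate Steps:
Function('o')(G, I) = Add(1, Pow(I, 2)) (Function('o')(G, I) = Add(1, Mul(I, I)) = Add(1, Pow(I, 2)))
Pow(Mul(Add(Mul(-3, Add(-5, Function('o')(4, 1))), 4), Add(-5, -7)), 4) = Pow(Mul(Add(Mul(-3, Add(-5, Add(1, Pow(1, 2)))), 4), Add(-5, -7)), 4) = Pow(Mul(Add(Mul(-3, Add(-5, Add(1, 1))), 4), -12), 4) = Pow(Mul(Add(Mul(-3, Add(-5, 2)), 4), -12), 4) = Pow(Mul(Add(Mul(-3, -3), 4), -12), 4) = Pow(Mul(Add(9, 4), -12), 4) = Pow(Mul(13, -12), 4) = Pow(-156, 4) = 592240896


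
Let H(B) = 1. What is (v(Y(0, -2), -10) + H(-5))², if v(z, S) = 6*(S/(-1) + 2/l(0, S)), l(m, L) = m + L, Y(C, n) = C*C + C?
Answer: 89401/25 ≈ 3576.0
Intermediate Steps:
Y(C, n) = C + C² (Y(C, n) = C² + C = C + C²)
l(m, L) = L + m
v(z, S) = -6*S + 12/S (v(z, S) = 6*(S/(-1) + 2/(S + 0)) = 6*(S*(-1) + 2/S) = 6*(-S + 2/S) = -6*S + 12/S)
(v(Y(0, -2), -10) + H(-5))² = ((-6*(-10) + 12/(-10)) + 1)² = ((60 + 12*(-⅒)) + 1)² = ((60 - 6/5) + 1)² = (294/5 + 1)² = (299/5)² = 89401/25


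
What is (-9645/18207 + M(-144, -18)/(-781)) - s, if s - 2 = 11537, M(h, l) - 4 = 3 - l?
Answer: -54696241811/4739889 ≈ -11540.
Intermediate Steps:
M(h, l) = 7 - l (M(h, l) = 4 + (3 - l) = 7 - l)
s = 11539 (s = 2 + 11537 = 11539)
(-9645/18207 + M(-144, -18)/(-781)) - s = (-9645/18207 + (7 - 1*(-18))/(-781)) - 1*11539 = (-9645*1/18207 + (7 + 18)*(-1/781)) - 11539 = (-3215/6069 + 25*(-1/781)) - 11539 = (-3215/6069 - 25/781) - 11539 = -2662640/4739889 - 11539 = -54696241811/4739889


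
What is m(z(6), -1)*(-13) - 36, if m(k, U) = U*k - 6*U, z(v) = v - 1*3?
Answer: -75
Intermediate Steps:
z(v) = -3 + v (z(v) = v - 3 = -3 + v)
m(k, U) = -6*U + U*k
m(z(6), -1)*(-13) - 36 = -(-6 + (-3 + 6))*(-13) - 36 = -(-6 + 3)*(-13) - 36 = -1*(-3)*(-13) - 36 = 3*(-13) - 36 = -39 - 36 = -75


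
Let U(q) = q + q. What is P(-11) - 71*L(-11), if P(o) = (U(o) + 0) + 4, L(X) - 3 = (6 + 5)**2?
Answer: -8822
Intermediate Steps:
L(X) = 124 (L(X) = 3 + (6 + 5)**2 = 3 + 11**2 = 3 + 121 = 124)
U(q) = 2*q
P(o) = 4 + 2*o (P(o) = (2*o + 0) + 4 = 2*o + 4 = 4 + 2*o)
P(-11) - 71*L(-11) = (4 + 2*(-11)) - 71*124 = (4 - 22) - 8804 = -18 - 8804 = -8822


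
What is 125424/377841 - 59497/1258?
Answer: -7440874195/158441326 ≈ -46.963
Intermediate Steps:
125424/377841 - 59497/1258 = 125424*(1/377841) - 59497*1/1258 = 41808/125947 - 59497/1258 = -7440874195/158441326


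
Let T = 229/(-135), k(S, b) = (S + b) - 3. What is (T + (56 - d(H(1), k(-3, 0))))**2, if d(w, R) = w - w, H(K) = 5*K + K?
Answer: 53743561/18225 ≈ 2948.9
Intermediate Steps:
H(K) = 6*K
k(S, b) = -3 + S + b
d(w, R) = 0
T = -229/135 (T = 229*(-1/135) = -229/135 ≈ -1.6963)
(T + (56 - d(H(1), k(-3, 0))))**2 = (-229/135 + (56 - 1*0))**2 = (-229/135 + (56 + 0))**2 = (-229/135 + 56)**2 = (7331/135)**2 = 53743561/18225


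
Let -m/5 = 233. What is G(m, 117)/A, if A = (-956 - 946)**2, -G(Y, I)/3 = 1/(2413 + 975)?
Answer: -1/4085480784 ≈ -2.4477e-10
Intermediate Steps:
m = -1165 (m = -5*233 = -1165)
G(Y, I) = -3/3388 (G(Y, I) = -3/(2413 + 975) = -3/3388)
A = 3617604 (A = (-1902)**2 = 3617604)
G(m, 117)/A = -3/3388/3617604 = -3/3388*1/3617604 = -1/4085480784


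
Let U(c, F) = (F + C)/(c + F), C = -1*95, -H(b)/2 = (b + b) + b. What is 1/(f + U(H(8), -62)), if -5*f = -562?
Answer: 110/12521 ≈ 0.0087852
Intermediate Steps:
f = 562/5 (f = -⅕*(-562) = 562/5 ≈ 112.40)
H(b) = -6*b (H(b) = -2*((b + b) + b) = -2*(2*b + b) = -6*b)
C = -95
U(c, F) = (-95 + F)/(F + c) (U(c, F) = (F - 95)/(c + F) = (-95 + F)/(F + c))
1/(f + U(H(8), -62)) = 1/(562/5 + (-95 - 62)/(-62 - 6*8)) = 1/(562/5 - 157/(-62 - 48)) = 1/(562/5 - 157/(-110)) = 1/(562/5 - 1/110*(-157)) = 1/(562/5 + 157/110) = 1/(12521/110) = 110/12521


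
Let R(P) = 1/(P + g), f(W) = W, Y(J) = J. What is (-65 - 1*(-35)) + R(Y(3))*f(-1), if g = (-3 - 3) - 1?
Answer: -119/4 ≈ -29.750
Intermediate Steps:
g = -7 (g = -6 - 1 = -7)
R(P) = 1/(-7 + P) (R(P) = 1/(P - 7) = 1/(-7 + P))
(-65 - 1*(-35)) + R(Y(3))*f(-1) = (-65 - 1*(-35)) - 1/(-7 + 3) = (-65 + 35) - 1/(-4) = -30 - ¼*(-1) = -30 + ¼ = -119/4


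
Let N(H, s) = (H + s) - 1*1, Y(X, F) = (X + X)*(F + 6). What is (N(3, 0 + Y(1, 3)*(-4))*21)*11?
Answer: -16170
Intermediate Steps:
Y(X, F) = 2*X*(6 + F) (Y(X, F) = (2*X)*(6 + F) = 2*X*(6 + F))
N(H, s) = -1 + H + s (N(H, s) = (H + s) - 1 = -1 + H + s)
(N(3, 0 + Y(1, 3)*(-4))*21)*11 = ((-1 + 3 + (0 + (2*1*(6 + 3))*(-4)))*21)*11 = ((-1 + 3 + (0 + (2*1*9)*(-4)))*21)*11 = ((-1 + 3 + (0 + 18*(-4)))*21)*11 = ((-1 + 3 + (0 - 72))*21)*11 = ((-1 + 3 - 72)*21)*11 = -70*21*11 = -1470*11 = -16170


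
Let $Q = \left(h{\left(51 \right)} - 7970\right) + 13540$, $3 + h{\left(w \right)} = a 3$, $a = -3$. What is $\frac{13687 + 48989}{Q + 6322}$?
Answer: $\frac{1741}{330} \approx 5.2758$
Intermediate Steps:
$h{\left(w \right)} = -12$ ($h{\left(w \right)} = -3 - 9 = -12$)
$Q = 5558$ ($Q = \left(-12 - 7970\right) + 13540 = -7982 + 13540 = 5558$)
$\frac{13687 + 48989}{Q + 6322} = \frac{13687 + 48989}{5558 + 6322} = \frac{62676}{11880} = 62676 \cdot \frac{1}{11880} = \frac{1741}{330}$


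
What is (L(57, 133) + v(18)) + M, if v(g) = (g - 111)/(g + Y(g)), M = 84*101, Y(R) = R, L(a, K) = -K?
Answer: 100181/12 ≈ 8348.4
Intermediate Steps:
M = 8484
v(g) = (-111 + g)/(2*g) (v(g) = (g - 111)/(g + g) = (-111 + g)/((2*g)) = (-111 + g)*(1/(2*g)) = (-111 + g)/(2*g))
(L(57, 133) + v(18)) + M = (-1*133 + (1/2)*(-111 + 18)/18) + 8484 = (-133 + (1/2)*(1/18)*(-93)) + 8484 = (-133 - 31/12) + 8484 = -1627/12 + 8484 = 100181/12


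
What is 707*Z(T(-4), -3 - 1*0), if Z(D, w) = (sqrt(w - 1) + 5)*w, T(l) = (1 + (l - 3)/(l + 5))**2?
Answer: -10605 - 4242*I ≈ -10605.0 - 4242.0*I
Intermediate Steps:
T(l) = (1 + (-3 + l)/(5 + l))**2
Z(D, w) = w*(5 + sqrt(-1 + w)) (Z(D, w) = (sqrt(-1 + w) + 5)*w = (5 + sqrt(-1 + w))*w = w*(5 + sqrt(-1 + w)))
707*Z(T(-4), -3 - 1*0) = 707*((-3 - 1*0)*(5 + sqrt(-1 + (-3 - 1*0)))) = 707*((-3 + 0)*(5 + sqrt(-1 + (-3 + 0)))) = 707*(-3*(5 + sqrt(-1 - 3))) = 707*(-3*(5 + sqrt(-4))) = 707*(-3*(5 + 2*I)) = 707*(-15 - 6*I) = -10605 - 4242*I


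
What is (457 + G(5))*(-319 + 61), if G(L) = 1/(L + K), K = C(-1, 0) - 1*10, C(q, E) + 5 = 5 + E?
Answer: -589272/5 ≈ -1.1785e+5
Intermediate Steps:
C(q, E) = E (C(q, E) = -5 + (5 + E) = E)
K = -10 (K = 0 - 1*10 = 0 - 10 = -10)
G(L) = 1/(-10 + L) (G(L) = 1/(L - 10) = 1/(-10 + L))
(457 + G(5))*(-319 + 61) = (457 + 1/(-10 + 5))*(-319 + 61) = (457 + 1/(-5))*(-258) = (457 - ⅕)*(-258) = (2284/5)*(-258) = -589272/5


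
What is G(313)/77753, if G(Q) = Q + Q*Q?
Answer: 98282/77753 ≈ 1.2640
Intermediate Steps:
G(Q) = Q + Q**2
G(313)/77753 = (313*(1 + 313))/77753 = (313*314)*(1/77753) = 98282*(1/77753) = 98282/77753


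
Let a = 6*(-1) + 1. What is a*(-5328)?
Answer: 26640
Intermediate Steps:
a = -5 (a = -6 + 1 = -5)
a*(-5328) = -5*(-5328) = 26640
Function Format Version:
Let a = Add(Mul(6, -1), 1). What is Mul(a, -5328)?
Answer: 26640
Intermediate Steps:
a = -5 (a = Add(-6, 1) = -5)
Mul(a, -5328) = Mul(-5, -5328) = 26640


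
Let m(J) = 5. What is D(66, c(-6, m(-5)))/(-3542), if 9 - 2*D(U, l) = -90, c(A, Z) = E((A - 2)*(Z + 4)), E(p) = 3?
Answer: -9/644 ≈ -0.013975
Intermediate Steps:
c(A, Z) = 3
D(U, l) = 99/2 (D(U, l) = 9/2 - ½*(-90) = 9/2 + 45 = 99/2)
D(66, c(-6, m(-5)))/(-3542) = (99/2)/(-3542) = (99/2)*(-1/3542) = -9/644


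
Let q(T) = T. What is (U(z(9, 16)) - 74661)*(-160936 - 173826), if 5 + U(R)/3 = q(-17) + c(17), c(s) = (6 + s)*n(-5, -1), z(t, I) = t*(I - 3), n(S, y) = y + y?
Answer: 25061957130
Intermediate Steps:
n(S, y) = 2*y
z(t, I) = t*(-3 + I)
c(s) = -12 - 2*s (c(s) = (6 + s)*(2*(-1)) = (6 + s)*(-2) = -12 - 2*s)
U(R) = -204 (U(R) = -15 + 3*(-17 + (-12 - 2*17)) = -15 + 3*(-17 + (-12 - 34)) = -15 + 3*(-17 - 46) = -15 + 3*(-63) = -15 - 189 = -204)
(U(z(9, 16)) - 74661)*(-160936 - 173826) = (-204 - 74661)*(-160936 - 173826) = -74865*(-334762) = 25061957130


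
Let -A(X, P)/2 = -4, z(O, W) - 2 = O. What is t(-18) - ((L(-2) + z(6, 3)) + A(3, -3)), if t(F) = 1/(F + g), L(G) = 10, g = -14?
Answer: -833/32 ≈ -26.031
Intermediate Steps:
z(O, W) = 2 + O
t(F) = 1/(-14 + F) (t(F) = 1/(F - 14) = 1/(-14 + F))
A(X, P) = 8 (A(X, P) = -2*(-4) = 8)
t(-18) - ((L(-2) + z(6, 3)) + A(3, -3)) = 1/(-14 - 18) - ((10 + (2 + 6)) + 8) = 1/(-32) - ((10 + 8) + 8) = -1/32 - (18 + 8) = -1/32 - 1*26 = -1/32 - 26 = -833/32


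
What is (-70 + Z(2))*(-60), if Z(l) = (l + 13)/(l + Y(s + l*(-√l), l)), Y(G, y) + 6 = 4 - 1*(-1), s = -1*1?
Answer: 3300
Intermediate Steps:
s = -1
Y(G, y) = -1 (Y(G, y) = -6 + (4 - 1*(-1)) = -6 + (4 + 1) = -6 + 5 = -1)
Z(l) = (13 + l)/(-1 + l) (Z(l) = (l + 13)/(l - 1) = (13 + l)/(-1 + l))
(-70 + Z(2))*(-60) = (-70 + (13 + 2)/(-1 + 2))*(-60) = (-70 + 15/1)*(-60) = (-70 + 1*15)*(-60) = (-70 + 15)*(-60) = -55*(-60) = 3300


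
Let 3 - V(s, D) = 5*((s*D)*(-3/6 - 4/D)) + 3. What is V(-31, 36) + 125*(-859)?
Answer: -110785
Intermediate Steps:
V(s, D) = -5*D*s*(-½ - 4/D) (V(s, D) = 3 - (5*((s*D)*(-3/6 - 4/D)) + 3) = 3 - (5*((D*s)*(-3*⅙ - 4/D)) + 3) = 3 - (5*((D*s)*(-½ - 4/D)) + 3) = 3 - (5*(D*s*(-½ - 4/D)) + 3) = 3 - (5*D*s*(-½ - 4/D) + 3) = 3 - (3 + 5*D*s*(-½ - 4/D)) = 3 + (-3 - 5*D*s*(-½ - 4/D)) = -5*D*s*(-½ - 4/D))
V(-31, 36) + 125*(-859) = (5/2)*(-31)*(8 + 36) + 125*(-859) = (5/2)*(-31)*44 - 107375 = -3410 - 107375 = -110785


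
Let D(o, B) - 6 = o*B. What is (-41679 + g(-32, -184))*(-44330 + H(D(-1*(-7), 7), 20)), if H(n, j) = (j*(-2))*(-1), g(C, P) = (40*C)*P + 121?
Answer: -8590576980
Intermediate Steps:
g(C, P) = 121 + 40*C*P (g(C, P) = 40*C*P + 121 = 121 + 40*C*P)
D(o, B) = 6 + B*o (D(o, B) = 6 + o*B = 6 + B*o)
H(n, j) = 2*j (H(n, j) = -2*j*(-1) = 2*j)
(-41679 + g(-32, -184))*(-44330 + H(D(-1*(-7), 7), 20)) = (-41679 + (121 + 40*(-32)*(-184)))*(-44330 + 2*20) = (-41679 + (121 + 235520))*(-44330 + 40) = (-41679 + 235641)*(-44290) = 193962*(-44290) = -8590576980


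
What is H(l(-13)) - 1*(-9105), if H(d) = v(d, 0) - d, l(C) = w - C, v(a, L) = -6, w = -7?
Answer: 9093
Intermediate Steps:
l(C) = -7 - C
H(d) = -6 - d
H(l(-13)) - 1*(-9105) = (-6 - (-7 - 1*(-13))) - 1*(-9105) = (-6 - (-7 + 13)) + 9105 = (-6 - 1*6) + 9105 = (-6 - 6) + 9105 = -12 + 9105 = 9093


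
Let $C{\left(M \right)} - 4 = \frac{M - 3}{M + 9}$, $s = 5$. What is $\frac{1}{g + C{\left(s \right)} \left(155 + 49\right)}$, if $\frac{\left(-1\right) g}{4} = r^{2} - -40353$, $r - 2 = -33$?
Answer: $- \frac{7}{1150876} \approx -6.0823 \cdot 10^{-6}$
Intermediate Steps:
$r = -31$ ($r = 2 - 33 = -31$)
$C{\left(M \right)} = 4 + \frac{-3 + M}{9 + M}$ ($C{\left(M \right)} = 4 + \frac{M - 3}{M + 9} = 4 + \frac{-3 + M}{9 + M}$)
$g = -165256$ ($g = - 4 \left(\left(-31\right)^{2} - -40353\right) = - 4 \left(961 + 40353\right) = \left(-4\right) 41314 = -165256$)
$\frac{1}{g + C{\left(s \right)} \left(155 + 49\right)} = \frac{1}{-165256 + \frac{33 + 5 \cdot 5}{9 + 5} \left(155 + 49\right)} = \frac{1}{-165256 + \frac{33 + 25}{14} \cdot 204} = \frac{1}{-165256 + \frac{1}{14} \cdot 58 \cdot 204} = \frac{1}{-165256 + \frac{29}{7} \cdot 204} = \frac{1}{-165256 + \frac{5916}{7}} = \frac{1}{- \frac{1150876}{7}} = - \frac{7}{1150876}$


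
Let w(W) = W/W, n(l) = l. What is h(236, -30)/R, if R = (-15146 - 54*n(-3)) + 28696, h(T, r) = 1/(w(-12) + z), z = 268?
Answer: 1/3688528 ≈ 2.7111e-7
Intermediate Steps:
w(W) = 1
h(T, r) = 1/269 (h(T, r) = 1/(1 + 268) = 1/269)
R = 13712 (R = (-15146 - 54*(-3)) + 28696 = (-15146 + 162) + 28696 = -14984 + 28696 = 13712)
h(236, -30)/R = (1/269)/13712 = (1/269)*(1/13712) = 1/3688528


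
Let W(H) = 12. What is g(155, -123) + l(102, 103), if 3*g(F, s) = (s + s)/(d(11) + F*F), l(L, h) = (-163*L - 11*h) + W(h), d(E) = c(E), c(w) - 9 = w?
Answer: -426726697/24045 ≈ -17747.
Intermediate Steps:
c(w) = 9 + w
d(E) = 9 + E
l(L, h) = 12 - 163*L - 11*h (l(L, h) = (-163*L - 11*h) + 12 = 12 - 163*L - 11*h)
g(F, s) = 2*s/(3*(20 + F**2)) (g(F, s) = ((s + s)/((9 + 11) + F*F))/3 = ((2*s)/(20 + F**2))/3 = (2*s/(20 + F**2))/3 = 2*s/(3*(20 + F**2)))
g(155, -123) + l(102, 103) = (2/3)*(-123)/(20 + 155**2) + (12 - 163*102 - 11*103) = (2/3)*(-123)/(20 + 24025) + (12 - 16626 - 1133) = (2/3)*(-123)/24045 - 17747 = (2/3)*(-123)*(1/24045) - 17747 = -82/24045 - 17747 = -426726697/24045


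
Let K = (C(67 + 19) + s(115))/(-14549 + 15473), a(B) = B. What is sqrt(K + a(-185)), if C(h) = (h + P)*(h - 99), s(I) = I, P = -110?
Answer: I*sqrt(803847)/66 ≈ 13.584*I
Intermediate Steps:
C(h) = (-110 + h)*(-99 + h) (C(h) = (h - 110)*(h - 99) = (-110 + h)*(-99 + h))
K = 61/132 (K = ((10890 + (67 + 19)**2 - 209*(67 + 19)) + 115)/(-14549 + 15473) = ((10890 + 86**2 - 209*86) + 115)/924 = ((10890 + 7396 - 17974) + 115)*(1/924) = (312 + 115)*(1/924) = 427*(1/924) = 61/132 ≈ 0.46212)
sqrt(K + a(-185)) = sqrt(61/132 - 185) = sqrt(-24359/132) = I*sqrt(803847)/66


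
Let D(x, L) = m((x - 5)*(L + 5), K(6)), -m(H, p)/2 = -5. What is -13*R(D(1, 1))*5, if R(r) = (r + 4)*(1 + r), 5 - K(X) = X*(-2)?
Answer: -10010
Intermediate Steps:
K(X) = 5 + 2*X (K(X) = 5 - X*(-2) = 5 - (-2)*X = 5 + 2*X)
m(H, p) = 10 (m(H, p) = -2*(-5) = 10)
D(x, L) = 10
R(r) = (1 + r)*(4 + r) (R(r) = (4 + r)*(1 + r) = (1 + r)*(4 + r))
-13*R(D(1, 1))*5 = -13*(4 + 10² + 5*10)*5 = -13*(4 + 100 + 50)*5 = -13*154*5 = -2002*5 = -10010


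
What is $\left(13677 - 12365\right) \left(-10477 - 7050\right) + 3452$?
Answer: $-22991972$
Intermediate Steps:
$\left(13677 - 12365\right) \left(-10477 - 7050\right) + 3452 = \left(13677 + \left(-12488 + 123\right)\right) \left(-17527\right) + 3452 = \left(13677 - 12365\right) \left(-17527\right) + 3452 = 1312 \left(-17527\right) + 3452 = -22995424 + 3452 = -22991972$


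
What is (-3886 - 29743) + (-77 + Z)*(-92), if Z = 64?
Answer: -32433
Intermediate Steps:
(-3886 - 29743) + (-77 + Z)*(-92) = (-3886 - 29743) + (-77 + 64)*(-92) = -33629 - 13*(-92) = -33629 + 1196 = -32433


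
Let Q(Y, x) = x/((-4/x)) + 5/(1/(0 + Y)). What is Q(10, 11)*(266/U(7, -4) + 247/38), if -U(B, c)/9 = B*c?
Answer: 1343/9 ≈ 149.22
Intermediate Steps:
U(B, c) = -9*B*c
Q(Y, x) = 5*Y - x²/4 (Q(Y, x) = x*(-x/4) + 5/(1/Y) = -x²/4 + 5*Y = 5*Y - x²/4)
Q(10, 11)*(266/U(7, -4) + 247/38) = (5*10 - ¼*11²)*(266/((-9*7*(-4))) + 247/38) = (50 - ¼*121)*(266/252 + 247*(1/38)) = (50 - 121/4)*(266*(1/252) + 13/2) = 79*(19/18 + 13/2)/4 = (79/4)*(68/9) = 1343/9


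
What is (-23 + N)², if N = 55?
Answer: 1024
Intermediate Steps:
(-23 + N)² = (-23 + 55)² = 32² = 1024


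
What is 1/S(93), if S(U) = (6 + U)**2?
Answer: 1/9801 ≈ 0.00010203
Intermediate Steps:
1/S(93) = 1/((6 + 93)**2) = 1/(99**2) = 1/9801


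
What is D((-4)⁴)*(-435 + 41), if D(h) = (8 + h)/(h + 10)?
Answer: -52008/133 ≈ -391.04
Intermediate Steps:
D(h) = (8 + h)/(10 + h)
D((-4)⁴)*(-435 + 41) = ((8 + (-4)⁴)/(10 + (-4)⁴))*(-435 + 41) = ((8 + 256)/(10 + 256))*(-394) = (264/266)*(-394) = ((1/266)*264)*(-394) = (132/133)*(-394) = -52008/133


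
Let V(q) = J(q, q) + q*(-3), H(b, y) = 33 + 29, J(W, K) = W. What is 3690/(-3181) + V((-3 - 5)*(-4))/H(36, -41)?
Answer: -216182/98611 ≈ -2.1923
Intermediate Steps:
H(b, y) = 62
V(q) = -2*q (V(q) = q + q*(-3) = q - 3*q = -2*q)
3690/(-3181) + V((-3 - 5)*(-4))/H(36, -41) = 3690/(-3181) - 2*(-3 - 5)*(-4)/62 = 3690*(-1/3181) - (-16)*(-4)*(1/62) = -3690/3181 - 2*32*(1/62) = -3690/3181 - 64*1/62 = -3690/3181 - 32/31 = -216182/98611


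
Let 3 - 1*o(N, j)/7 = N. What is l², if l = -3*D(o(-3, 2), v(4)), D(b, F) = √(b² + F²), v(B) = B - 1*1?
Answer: 15957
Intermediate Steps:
o(N, j) = 21 - 7*N
v(B) = -1 + B (v(B) = B - 1 = -1 + B)
D(b, F) = √(F² + b²)
l = -9*√197 (l = -3*√((-1 + 4)² + (21 - 7*(-3))²) = -3*√(3² + (21 + 21)²) = -3*√(9 + 42²) = -3*√(9 + 1764) = -9*√197 ≈ -126.32)
l² = (-9*√197)² = 15957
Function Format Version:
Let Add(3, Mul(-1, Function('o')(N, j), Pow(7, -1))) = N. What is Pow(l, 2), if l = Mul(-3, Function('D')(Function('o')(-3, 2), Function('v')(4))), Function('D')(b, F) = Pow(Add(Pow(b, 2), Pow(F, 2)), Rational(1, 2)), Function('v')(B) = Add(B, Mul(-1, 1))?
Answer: 15957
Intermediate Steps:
Function('o')(N, j) = Add(21, Mul(-7, N))
Function('v')(B) = Add(-1, B) (Function('v')(B) = Add(B, -1) = Add(-1, B))
Function('D')(b, F) = Pow(Add(Pow(F, 2), Pow(b, 2)), Rational(1, 2))
l = Mul(-9, Pow(197, Rational(1, 2))) (l = Mul(-3, Pow(Add(Pow(Add(-1, 4), 2), Pow(Add(21, Mul(-7, -3)), 2)), Rational(1, 2))) = Mul(-3, Pow(Add(Pow(3, 2), Pow(Add(21, 21), 2)), Rational(1, 2))) = Mul(-3, Pow(Add(9, Pow(42, 2)), Rational(1, 2))) = Mul(-3, Pow(Add(9, 1764), Rational(1, 2))) = Mul(-3, Pow(1773, Rational(1, 2))) = Mul(-3, Mul(3, Pow(197, Rational(1, 2)))) = Mul(-9, Pow(197, Rational(1, 2))) ≈ -126.32)
Pow(l, 2) = Pow(Mul(-9, Pow(197, Rational(1, 2))), 2) = 15957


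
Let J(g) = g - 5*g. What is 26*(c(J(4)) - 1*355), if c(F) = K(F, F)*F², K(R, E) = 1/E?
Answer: -9646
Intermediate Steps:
J(g) = -4*g
c(F) = F (c(F) = F²/F = F)
26*(c(J(4)) - 1*355) = 26*(-4*4 - 1*355) = 26*(-16 - 355) = 26*(-371) = -9646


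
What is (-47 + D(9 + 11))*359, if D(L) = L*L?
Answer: 126727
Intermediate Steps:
D(L) = L**2
(-47 + D(9 + 11))*359 = (-47 + (9 + 11)**2)*359 = (-47 + 20**2)*359 = (-47 + 400)*359 = 353*359 = 126727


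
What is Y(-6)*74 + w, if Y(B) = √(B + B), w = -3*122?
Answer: -366 + 148*I*√3 ≈ -366.0 + 256.34*I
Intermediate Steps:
w = -366
Y(B) = √2*√B (Y(B) = √(2*B) = √2*√B)
Y(-6)*74 + w = (√2*√(-6))*74 - 366 = (√2*(I*√6))*74 - 366 = (2*I*√3)*74 - 366 = 148*I*√3 - 366 = -366 + 148*I*√3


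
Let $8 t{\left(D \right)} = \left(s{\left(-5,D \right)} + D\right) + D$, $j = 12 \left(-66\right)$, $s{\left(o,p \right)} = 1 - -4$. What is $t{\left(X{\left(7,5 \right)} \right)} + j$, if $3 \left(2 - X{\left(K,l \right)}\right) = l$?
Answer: $- \frac{18991}{24} \approx -791.29$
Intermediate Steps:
$X{\left(K,l \right)} = 2 - \frac{l}{3}$
$s{\left(o,p \right)} = 5$ ($s{\left(o,p \right)} = 1 + 4 = 5$)
$j = -792$
$t{\left(D \right)} = \frac{5}{8} + \frac{D}{4}$ ($t{\left(D \right)} = \frac{\left(5 + D\right) + D}{8} = \frac{5 + 2 D}{8} = \frac{5}{8} + \frac{D}{4}$)
$t{\left(X{\left(7,5 \right)} \right)} + j = \left(\frac{5}{8} + \frac{2 - \frac{5}{3}}{4}\right) - 792 = \left(\frac{5}{8} + \frac{1}{4} \cdot \frac{1}{3}\right) - 792 = \left(\frac{5}{8} + \frac{1}{12}\right) - 792 = \frac{17}{24} - 792 = - \frac{18991}{24}$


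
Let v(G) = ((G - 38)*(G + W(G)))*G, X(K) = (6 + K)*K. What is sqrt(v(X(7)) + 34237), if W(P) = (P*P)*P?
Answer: sqrt(3634946063) ≈ 60291.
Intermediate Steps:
X(K) = K*(6 + K)
W(P) = P**3 (W(P) = P**2*P = P**3)
v(G) = G*(-38 + G)*(G + G**3) (v(G) = ((G - 38)*(G + G**3))*G = ((-38 + G)*(G + G**3))*G = G*(-38 + G)*(G + G**3))
sqrt(v(X(7)) + 34237) = sqrt((7*(6 + 7))**2*(-38 + 7*(6 + 7) + (7*(6 + 7))**3 - 38*49*(6 + 7)**2) + 34237) = sqrt((7*13)**2*(-38 + 7*13 + (7*13)**3 - 38*(7*13)**2) + 34237) = sqrt(91**2*(-38 + 91 + 91**3 - 38*91**2) + 34237) = sqrt(8281*(-38 + 91 + 753571 - 38*8281) + 34237) = sqrt(8281*(-38 + 91 + 753571 - 314678) + 34237) = sqrt(8281*438946 + 34237) = sqrt(3634911826 + 34237) = sqrt(3634946063)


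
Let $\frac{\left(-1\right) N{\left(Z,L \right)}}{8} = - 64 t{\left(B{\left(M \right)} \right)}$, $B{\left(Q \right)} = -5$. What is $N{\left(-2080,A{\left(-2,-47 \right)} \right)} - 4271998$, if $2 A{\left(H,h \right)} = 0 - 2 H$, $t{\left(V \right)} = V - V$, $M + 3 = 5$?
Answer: $-4271998$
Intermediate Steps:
$M = 2$ ($M = -3 + 5 = 2$)
$t{\left(V \right)} = 0$
$A{\left(H,h \right)} = - H$ ($A{\left(H,h \right)} = \frac{0 - 2 H}{2} = \frac{\left(-2\right) H}{2} = - H$)
$N{\left(Z,L \right)} = 0$ ($N{\left(Z,L \right)} = - 8 \left(\left(-64\right) 0\right) = \left(-8\right) 0 = 0$)
$N{\left(-2080,A{\left(-2,-47 \right)} \right)} - 4271998 = 0 - 4271998 = -4271998$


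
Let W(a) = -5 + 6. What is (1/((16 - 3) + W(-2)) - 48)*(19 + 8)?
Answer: -18117/14 ≈ -1294.1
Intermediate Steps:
W(a) = 1
(1/((16 - 3) + W(-2)) - 48)*(19 + 8) = (1/((16 - 3) + 1) - 48)*(19 + 8) = (1/(13 + 1) - 48)*27 = (1/14 - 48)*27 = -671/14*27 = -18117/14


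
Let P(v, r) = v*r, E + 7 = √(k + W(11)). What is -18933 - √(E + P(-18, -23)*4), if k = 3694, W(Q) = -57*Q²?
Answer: -18933 - √(1649 + I*√3203) ≈ -18974.0 - 0.69675*I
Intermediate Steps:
E = -7 + I*√3203 (E = -7 + √(3694 - 57*11²) = -7 + √(3694 - 57*121) = -7 + √(3694 - 6897) = -7 + √(-3203) = -7 + I*√3203 ≈ -7.0 + 56.595*I)
P(v, r) = r*v
-18933 - √(E + P(-18, -23)*4) = -18933 - √((-7 + I*√3203) - 23*(-18)*4) = -18933 - √((-7 + I*√3203) + 414*4) = -18933 - √((-7 + I*√3203) + 1656) = -18933 - √(1649 + I*√3203)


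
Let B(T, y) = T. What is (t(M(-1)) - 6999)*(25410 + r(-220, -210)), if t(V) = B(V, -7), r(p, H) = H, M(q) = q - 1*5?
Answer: -176526000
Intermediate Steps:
M(q) = -5 + q (M(q) = q - 5 = -5 + q)
t(V) = V
(t(M(-1)) - 6999)*(25410 + r(-220, -210)) = ((-5 - 1) - 6999)*(25410 - 210) = (-6 - 6999)*25200 = -7005*25200 = -176526000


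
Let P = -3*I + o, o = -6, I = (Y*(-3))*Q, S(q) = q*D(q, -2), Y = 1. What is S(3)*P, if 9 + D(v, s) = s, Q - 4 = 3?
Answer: -1881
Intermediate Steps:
Q = 7 (Q = 4 + 3 = 7)
D(v, s) = -9 + s
S(q) = -11*q (S(q) = q*(-9 - 2) = q*(-11) = -11*q)
I = -21 (I = (1*(-3))*7 = -3*7 = -21)
P = 57 (P = -3*(-21) - 6 = 63 - 6 = 57)
S(3)*P = -11*3*57 = -33*57 = -1881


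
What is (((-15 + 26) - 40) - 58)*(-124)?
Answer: 10788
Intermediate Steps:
(((-15 + 26) - 40) - 58)*(-124) = ((11 - 40) - 58)*(-124) = (-29 - 58)*(-124) = -87*(-124) = 10788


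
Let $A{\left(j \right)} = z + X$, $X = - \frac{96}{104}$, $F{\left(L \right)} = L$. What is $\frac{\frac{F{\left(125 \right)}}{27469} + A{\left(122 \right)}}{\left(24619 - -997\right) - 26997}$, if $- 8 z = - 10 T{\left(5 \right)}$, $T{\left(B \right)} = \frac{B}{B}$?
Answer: $- \frac{36421}{151738756} \approx -0.00024002$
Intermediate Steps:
$X = - \frac{12}{13}$ ($X = \left(-96\right) \frac{1}{104} = - \frac{12}{13} \approx -0.92308$)
$T{\left(B \right)} = 1$
$z = \frac{5}{4}$ ($z = - \frac{\left(-10\right) 1}{8} = \left(- \frac{1}{8}\right) \left(-10\right) = \frac{5}{4} \approx 1.25$)
$A{\left(j \right)} = \frac{17}{52}$ ($A{\left(j \right)} = \frac{5}{4} - \frac{12}{13} = \frac{17}{52}$)
$\frac{\frac{F{\left(125 \right)}}{27469} + A{\left(122 \right)}}{\left(24619 - -997\right) - 26997} = \frac{\frac{125}{27469} + \frac{17}{52}}{\left(24619 - -997\right) - 26997} = \frac{125 \cdot \frac{1}{27469} + \frac{17}{52}}{\left(24619 + 997\right) - 26997} = \frac{\frac{125}{27469} + \frac{17}{52}}{25616 - 26997} = \frac{36421}{109876 \left(-1381\right)} = \frac{36421}{109876} \left(- \frac{1}{1381}\right) = - \frac{36421}{151738756}$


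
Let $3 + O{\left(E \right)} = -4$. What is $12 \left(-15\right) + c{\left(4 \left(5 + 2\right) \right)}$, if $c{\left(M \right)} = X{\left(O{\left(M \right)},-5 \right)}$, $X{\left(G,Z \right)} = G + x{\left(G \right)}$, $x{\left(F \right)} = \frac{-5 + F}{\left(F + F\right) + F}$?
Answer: $- \frac{1305}{7} \approx -186.43$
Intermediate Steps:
$x{\left(F \right)} = \frac{-5 + F}{3 F}$ ($x{\left(F \right)} = \frac{-5 + F}{2 F + F} = \frac{-5 + F}{3 F}$)
$O{\left(E \right)} = -7$ ($O{\left(E \right)} = -3 - 4 = -7$)
$X{\left(G,Z \right)} = G + \frac{-5 + G}{3 G}$
$c{\left(M \right)} = - \frac{45}{7}$ ($c{\left(M \right)} = \frac{1}{3} - 7 - \frac{5}{3 \left(-7\right)} = \frac{1}{3} - 7 - - \frac{5}{21} = \frac{1}{3} - 7 + \frac{5}{21} = - \frac{45}{7}$)
$12 \left(-15\right) + c{\left(4 \left(5 + 2\right) \right)} = 12 \left(-15\right) - \frac{45}{7} = -180 - \frac{45}{7} = - \frac{1305}{7}$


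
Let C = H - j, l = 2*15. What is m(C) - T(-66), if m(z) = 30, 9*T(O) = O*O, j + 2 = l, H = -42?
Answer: -454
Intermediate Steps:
l = 30
j = 28 (j = -2 + 30 = 28)
C = -70 (C = -42 - 1*28 = -42 - 28 = -70)
T(O) = O**2/9 (T(O) = (O*O)/9 = O**2/9)
m(C) - T(-66) = 30 - (-66)**2/9 = 30 - 4356/9 = 30 - 1*484 = 30 - 484 = -454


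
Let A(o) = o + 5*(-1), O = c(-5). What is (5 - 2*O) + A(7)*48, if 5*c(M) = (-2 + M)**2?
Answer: 407/5 ≈ 81.400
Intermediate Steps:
c(M) = (-2 + M)**2/5
O = 49/5 (O = (-2 - 5)**2/5 = (1/5)*(-7)**2 = (1/5)*49 = 49/5 ≈ 9.8000)
A(o) = -5 + o (A(o) = o - 5 = -5 + o)
(5 - 2*O) + A(7)*48 = (5 - 2*49/5) + (-5 + 7)*48 = (5 - 98/5) + 2*48 = -73/5 + 96 = 407/5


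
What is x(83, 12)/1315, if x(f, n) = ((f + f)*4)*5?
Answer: 664/263 ≈ 2.5247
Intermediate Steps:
x(f, n) = 40*f (x(f, n) = ((2*f)*4)*5 = (8*f)*5 = 40*f)
x(83, 12)/1315 = (40*83)/1315 = 3320*(1/1315) = 664/263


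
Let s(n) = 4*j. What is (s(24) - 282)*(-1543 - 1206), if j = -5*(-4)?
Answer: 555298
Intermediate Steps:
j = 20
s(n) = 80 (s(n) = 4*20 = 80)
(s(24) - 282)*(-1543 - 1206) = (80 - 282)*(-1543 - 1206) = -202*(-2749) = 555298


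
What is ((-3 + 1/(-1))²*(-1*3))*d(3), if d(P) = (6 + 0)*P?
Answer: -864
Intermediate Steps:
d(P) = 6*P
((-3 + 1/(-1))²*(-1*3))*d(3) = ((-3 + 1/(-1))²*(-1*3))*(6*3) = ((-3 - 1)²*(-3))*18 = ((-4)²*(-3))*18 = (16*(-3))*18 = -48*18 = -864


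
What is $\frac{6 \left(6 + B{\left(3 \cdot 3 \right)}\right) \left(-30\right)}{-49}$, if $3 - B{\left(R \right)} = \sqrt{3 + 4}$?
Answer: $\frac{1620}{49} - \frac{180 \sqrt{7}}{49} \approx 23.342$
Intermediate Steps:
$B{\left(R \right)} = 3 - \sqrt{7}$ ($B{\left(R \right)} = 3 - \sqrt{3 + 4} = 3 - \sqrt{7}$)
$\frac{6 \left(6 + B{\left(3 \cdot 3 \right)}\right) \left(-30\right)}{-49} = \frac{6 \left(6 + \left(3 - \sqrt{7}\right)\right) \left(-30\right)}{-49} = 6 \left(9 - \sqrt{7}\right) \left(-30\right) \left(- \frac{1}{49}\right) = \left(54 - 6 \sqrt{7}\right) \left(-30\right) \left(- \frac{1}{49}\right) = \left(-1620 + 180 \sqrt{7}\right) \left(- \frac{1}{49}\right) = \frac{1620}{49} - \frac{180 \sqrt{7}}{49}$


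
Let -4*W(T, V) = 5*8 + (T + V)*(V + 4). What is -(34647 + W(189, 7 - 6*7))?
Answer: -71661/2 ≈ -35831.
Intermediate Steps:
W(T, V) = -10 - (4 + V)*(T + V)/4 (W(T, V) = -(5*8 + (T + V)*(V + 4))/4 = -(40 + (T + V)*(4 + V))/4 = -(40 + (4 + V)*(T + V))/4 = -10 - (4 + V)*(T + V)/4)
-(34647 + W(189, 7 - 6*7)) = -(34647 + (-10 - 1*189 - (7 - 6*7) - (7 - 6*7)²/4 - ¼*189*(7 - 6*7))) = -(34647 + (-10 - 189 - (7 - 42) - (7 - 42)²/4 - ¼*189*(7 - 42))) = -(34647 + (-10 - 189 - 1*(-35) - ¼*(-35)² - ¼*189*(-35))) = -(34647 + (-10 - 189 + 35 - ¼*1225 + 6615/4)) = -(34647 + (-10 - 189 + 35 - 1225/4 + 6615/4)) = -(34647 + 2367/2) = -1*71661/2 = -71661/2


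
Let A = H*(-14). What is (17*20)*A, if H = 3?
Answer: -14280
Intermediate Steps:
A = -42 (A = 3*(-14) = -42)
(17*20)*A = (17*20)*(-42) = 340*(-42) = -14280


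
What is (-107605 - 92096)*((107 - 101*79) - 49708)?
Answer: 11498783580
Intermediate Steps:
(-107605 - 92096)*((107 - 101*79) - 49708) = -199701*((107 - 7979) - 49708) = -199701*(-7872 - 49708) = -199701*(-57580) = 11498783580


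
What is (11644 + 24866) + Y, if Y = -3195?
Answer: 33315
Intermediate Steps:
(11644 + 24866) + Y = (11644 + 24866) - 3195 = 36510 - 3195 = 33315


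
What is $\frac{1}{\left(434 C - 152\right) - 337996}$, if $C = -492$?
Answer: $- \frac{1}{551676} \approx -1.8127 \cdot 10^{-6}$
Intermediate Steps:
$\frac{1}{\left(434 C - 152\right) - 337996} = \frac{1}{\left(434 \left(-492\right) - 152\right) - 337996} = \frac{1}{\left(-213528 - 152\right) - 337996} = \frac{1}{-213680 - 337996} = \frac{1}{-551676} = - \frac{1}{551676}$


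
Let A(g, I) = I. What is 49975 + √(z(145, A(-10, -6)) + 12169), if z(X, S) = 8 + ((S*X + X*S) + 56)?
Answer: 49975 + √10493 ≈ 50077.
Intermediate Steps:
z(X, S) = 64 + 2*S*X (z(X, S) = 8 + ((S*X + S*X) + 56) = 8 + (2*S*X + 56) = 8 + (56 + 2*S*X) = 64 + 2*S*X)
49975 + √(z(145, A(-10, -6)) + 12169) = 49975 + √((64 + 2*(-6)*145) + 12169) = 49975 + √((64 - 1740) + 12169) = 49975 + √(-1676 + 12169) = 49975 + √10493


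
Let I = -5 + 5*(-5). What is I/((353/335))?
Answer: -10050/353 ≈ -28.470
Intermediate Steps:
I = -30 (I = -5 - 25 = -30)
I/((353/335)) = -30/(353/335) = -30/(353*(1/335)) = -30/353/335 = -30*335/353 = -10050/353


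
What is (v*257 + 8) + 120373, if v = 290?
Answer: 194911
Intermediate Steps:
(v*257 + 8) + 120373 = (290*257 + 8) + 120373 = (74530 + 8) + 120373 = 74538 + 120373 = 194911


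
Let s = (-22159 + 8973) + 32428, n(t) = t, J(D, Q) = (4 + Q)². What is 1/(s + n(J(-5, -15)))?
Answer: 1/19363 ≈ 5.1645e-5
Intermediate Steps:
s = 19242 (s = -13186 + 32428 = 19242)
1/(s + n(J(-5, -15))) = 1/(19242 + (4 - 15)²) = 1/(19242 + (-11)²) = 1/(19242 + 121) = 1/19363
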